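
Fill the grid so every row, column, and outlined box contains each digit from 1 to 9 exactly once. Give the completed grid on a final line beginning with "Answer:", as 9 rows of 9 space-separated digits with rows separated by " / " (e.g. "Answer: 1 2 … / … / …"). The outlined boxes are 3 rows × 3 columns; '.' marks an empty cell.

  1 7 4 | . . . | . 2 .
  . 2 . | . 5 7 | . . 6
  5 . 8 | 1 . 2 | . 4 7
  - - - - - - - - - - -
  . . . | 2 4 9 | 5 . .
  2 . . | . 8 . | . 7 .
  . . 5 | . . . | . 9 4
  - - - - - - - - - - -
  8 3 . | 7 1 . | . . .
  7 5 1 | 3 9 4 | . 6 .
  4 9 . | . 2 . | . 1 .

Step 1. [r6c4∈{6}] only 6 remains possible at r6c4 ⇒ r6c4=6.
Step 2. [r6c1∈{3}] r6c1 has the single candidate 3, so r6c1=3.
Step 3. [r2c7∈{1,3,8,9}] in row 2, 1 fits only at r2c7. So r2c7=1.
Step 4. [r5c6∈{1,3,5}] across box 5, 3 lands solely at r5c6, so r5c6=3.
Step 5. [r1c9∈{3,5,8,9}] in row 1, 5 fits only at r1c9. So r1c9=5.
Step 6. [r4c1∈{6}] only 6 remains possible at r4c1 ⇒ r4c1=6.
Step 7. [r3c7∈{3,9}] across row 3, 9 lands solely at r3c7. So r3c7=9.
Step 8. [r6c7∈{2,8}] row 6 places 2 nowhere but r6c7, so r6c7=2.
Step 9. [r8c7∈{8}] r8c7 is down to just 8, so r8c7=8.
Step 10. [r4c9∈{1,3,8}] 8 has one home in col 9: r4c9. So r4c9=8.
Step 11. [r1c7∈{3}] r1c7 is down to just 3, so r1c7=3.
Step 12. [r7c3∈{2,6}] in col 3, 2 fits only at r7c3 ⇒ r7c3=2.
Step 13. [r7c6∈{5,6}] 6 has one home in row 7: r7c6, so r7c6=6.
Step 14. [r1c6∈{8}] r1c6 has the single candidate 8 ⇒ r1c6=8.
Step 15. [r2c1∈{9}] nothing but 9 survives at r2c1, so r2c1=9.
Step 16. [r4c2∈{1}] nothing but 1 survives at r4c2 ⇒ r4c2=1.
Step 17. [r3c2∈{6}] only 6 remains possible at r3c2 ⇒ r3c2=6.
Step 18. [r9c4∈{5,8}] row 9 places 8 nowhere but r9c4, so r9c4=8.
Step 19. [r9c9∈{3}] only 3 remains possible at r9c9. So r9c9=3.
Step 20. [r4c3∈{7}] r4c3 has the single candidate 7 ⇒ r4c3=7.
Step 21. [r5c4∈{5}] nothing but 5 survives at r5c4, so r5c4=5.
Step 22. [r6c5∈{7}] only 7 remains possible at r6c5, so r6c5=7.
Step 23. [r7c7∈{4}] r7c7 is down to just 4 ⇒ r7c7=4.
Step 24. [r8c9∈{2}] r8c9 has the single candidate 2. So r8c9=2.
Step 25. [r4c8∈{3}] r4c8 is down to just 3 ⇒ r4c8=3.
Step 26. [r9c7∈{7}] r9c7 has the single candidate 7 ⇒ r9c7=7.
Step 27. [r5c7∈{6}] r5c7's peers cover all but 6 ⇒ r5c7=6.
Step 28. [r5c2∈{4}] only 4 remains possible at r5c2 ⇒ r5c2=4.
Step 29. [r5c3∈{9}] r5c3's peers cover all but 9, so r5c3=9.
Step 30. [r1c5∈{6}] r1c5's peers cover all but 6 ⇒ r1c5=6.
Step 31. [r2c8∈{8}] r2c8 has the single candidate 8. So r2c8=8.
Step 32. [r2c3∈{3}] r2c3 is down to just 3. So r2c3=3.
Step 33. [r9c6∈{5}] r9c6's peers cover all but 5. So r9c6=5.
Step 34. [r5c9∈{1}] r5c9 has the single candidate 1 ⇒ r5c9=1.
Step 35. [r9c3∈{6}] r9c3 is down to just 6, so r9c3=6.
Step 36. [r6c6∈{1}] r6c6 is down to just 1, so r6c6=1.
Step 37. [r3c5∈{3}] only 3 remains possible at r3c5. So r3c5=3.
Step 38. [r6c2∈{8}] r6c2 is down to just 8 ⇒ r6c2=8.
Step 39. [r2c4∈{4}] r2c4 has the single candidate 4. So r2c4=4.
Step 40. [r7c9∈{9}] only 9 remains possible at r7c9, so r7c9=9.
Step 41. [r1c4∈{9}] r1c4 has the single candidate 9, so r1c4=9.
Step 42. [r7c8∈{5}] r7c8 has the single candidate 5, so r7c8=5.

Answer: 1 7 4 9 6 8 3 2 5 / 9 2 3 4 5 7 1 8 6 / 5 6 8 1 3 2 9 4 7 / 6 1 7 2 4 9 5 3 8 / 2 4 9 5 8 3 6 7 1 / 3 8 5 6 7 1 2 9 4 / 8 3 2 7 1 6 4 5 9 / 7 5 1 3 9 4 8 6 2 / 4 9 6 8 2 5 7 1 3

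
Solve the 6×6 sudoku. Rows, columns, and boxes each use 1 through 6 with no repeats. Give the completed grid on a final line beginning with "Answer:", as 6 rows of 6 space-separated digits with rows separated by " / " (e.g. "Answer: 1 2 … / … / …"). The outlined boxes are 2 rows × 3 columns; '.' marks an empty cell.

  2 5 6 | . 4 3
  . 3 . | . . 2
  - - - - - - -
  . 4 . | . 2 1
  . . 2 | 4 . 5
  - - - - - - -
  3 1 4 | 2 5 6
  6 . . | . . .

Step 1. [r2c3∈{1}] r2c3 is down to just 1. So r2c3=1.
Step 2. [r4c5∈{3,6}] in row 4, 3 fits only at r4c5. So r4c5=3.
Step 3. [r3c4∈{6}] r3c4 has the single candidate 6. So r3c4=6.
Step 4. [r3c3∈{3,5}] r3c3 is the only open cell in row 3 admitting 3, so r3c3=3.
Step 5. [r1c4∈{1}] r1c4 is down to just 1. So r1c4=1.
Step 6. [r2c4∈{5}] nothing but 5 survives at r2c4, so r2c4=5.
Step 7. [r6c2∈{2}] r6c2 has the single candidate 2 ⇒ r6c2=2.
Step 8. [r2c1∈{4}] only 4 remains possible at r2c1. So r2c1=4.
Step 9. [r4c1∈{1}] r4c1's peers cover all but 1 ⇒ r4c1=1.
Step 10. [r6c6∈{4}] r6c6 has the single candidate 4 ⇒ r6c6=4.
Step 11. [r6c5∈{1}] only 1 remains possible at r6c5 ⇒ r6c5=1.
Step 12. [r6c3∈{5}] nothing but 5 survives at r6c3, so r6c3=5.
Step 13. [r3c1∈{5}] nothing but 5 survives at r3c1. So r3c1=5.
Step 14. [r4c2∈{6}] only 6 remains possible at r4c2 ⇒ r4c2=6.
Step 15. [r6c4∈{3}] r6c4 is down to just 3 ⇒ r6c4=3.
Step 16. [r2c5∈{6}] nothing but 6 survives at r2c5. So r2c5=6.

Answer: 2 5 6 1 4 3 / 4 3 1 5 6 2 / 5 4 3 6 2 1 / 1 6 2 4 3 5 / 3 1 4 2 5 6 / 6 2 5 3 1 4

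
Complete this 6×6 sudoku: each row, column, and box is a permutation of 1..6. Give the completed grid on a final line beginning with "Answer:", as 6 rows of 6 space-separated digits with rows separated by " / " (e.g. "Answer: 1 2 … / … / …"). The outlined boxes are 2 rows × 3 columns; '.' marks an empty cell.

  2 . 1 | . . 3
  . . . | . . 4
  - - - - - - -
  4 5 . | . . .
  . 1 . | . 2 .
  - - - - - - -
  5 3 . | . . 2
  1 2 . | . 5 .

Step 1. [r6c6∈{6}] r6c6's peers cover all but 6, so r6c6=6.
Step 2. [r1c5∈{6}] only 6 remains possible at r1c5 ⇒ r1c5=6.
Step 3. [r4c4∈{3,4,5,6}] row 4 places 4 nowhere but r4c4, so r4c4=4.
Step 4. [r5c3∈{4,6}] 6 has one home in row 5: r5c3 ⇒ r5c3=6.
Step 5. [r5c4∈{1}] r5c4's peers cover all but 1, so r5c4=1.
Step 6. [r3c5∈{1,3}] in col 5, 3 fits only at r3c5, so r3c5=3.
Step 7. [r2c3∈{3,5}] r2c3 is the only open cell in col 3 admitting 5, so r2c3=5.
Step 8. [r4c1∈{3,6}] in row 4, 6 fits only at r4c1 ⇒ r4c1=6.
Step 9. [r4c3∈{3}] only 3 remains possible at r4c3, so r4c3=3.
Step 10. [r6c4∈{3}] nothing but 3 survives at r6c4. So r6c4=3.
Step 11. [r2c5∈{1}] only 1 remains possible at r2c5 ⇒ r2c5=1.
Step 12. [r4c6∈{5}] only 5 remains possible at r4c6. So r4c6=5.
Step 13. [r5c5∈{4}] r5c5's peers cover all but 4, so r5c5=4.
Step 14. [r2c1∈{3}] r2c1's peers cover all but 3, so r2c1=3.
Step 15. [r1c4∈{5}] nothing but 5 survives at r1c4 ⇒ r1c4=5.
Step 16. [r6c3∈{4}] nothing but 4 survives at r6c3, so r6c3=4.
Step 17. [r3c4∈{6}] nothing but 6 survives at r3c4, so r3c4=6.
Step 18. [r2c2∈{6}] r2c2 is down to just 6. So r2c2=6.
Step 19. [r2c4∈{2}] r2c4 has the single candidate 2 ⇒ r2c4=2.
Step 20. [r1c2∈{4}] r1c2 is down to just 4, so r1c2=4.
Step 21. [r3c6∈{1}] r3c6 is down to just 1 ⇒ r3c6=1.
Step 22. [r3c3∈{2}] r3c3 is down to just 2, so r3c3=2.

Answer: 2 4 1 5 6 3 / 3 6 5 2 1 4 / 4 5 2 6 3 1 / 6 1 3 4 2 5 / 5 3 6 1 4 2 / 1 2 4 3 5 6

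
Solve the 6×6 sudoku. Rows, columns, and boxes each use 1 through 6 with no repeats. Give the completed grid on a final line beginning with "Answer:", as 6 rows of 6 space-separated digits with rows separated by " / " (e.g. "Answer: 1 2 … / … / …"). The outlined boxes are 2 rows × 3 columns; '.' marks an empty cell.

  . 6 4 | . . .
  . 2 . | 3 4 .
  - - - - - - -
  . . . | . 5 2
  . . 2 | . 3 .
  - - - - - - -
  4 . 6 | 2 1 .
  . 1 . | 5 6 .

Step 1. [r1c4∈{1}] r1c4 has the single candidate 1, so r1c4=1.
Step 2. [r2c3∈{1,5}] in col 3, 5 fits only at r2c3. So r2c3=5.
Step 3. [r6c3∈{3}] r6c3's peers cover all but 3, so r6c3=3.
Step 4. [r4c6∈{1,4,6}] 1 has one home in col 6: r4c6. So r4c6=1.
Step 5. [r4c1∈{5,6}] in col 1, 5 fits only at r4c1, so r4c1=5.
Step 6. [r3c1∈{1,3,6}] in col 1, 6 fits only at r3c1, so r3c1=6.
Step 7. [r4c2∈{4}] nothing but 4 survives at r4c2, so r4c2=4.
Step 8. [r3c2∈{3}] r3c2 has the single candidate 3, so r3c2=3.
Step 9. [r5c2∈{5}] only 5 remains possible at r5c2. So r5c2=5.
Step 10. [r2c1∈{1}] r2c1's peers cover all but 1. So r2c1=1.
Step 11. [r3c4∈{4}] r3c4 is down to just 4 ⇒ r3c4=4.
Step 12. [r1c5∈{2}] only 2 remains possible at r1c5, so r1c5=2.
Step 13. [r3c3∈{1}] nothing but 1 survives at r3c3, so r3c3=1.
Step 14. [r6c1∈{2}] only 2 remains possible at r6c1 ⇒ r6c1=2.
Step 15. [r4c4∈{6}] r4c4 is down to just 6, so r4c4=6.
Step 16. [r1c6∈{5}] r1c6's peers cover all but 5. So r1c6=5.
Step 17. [r2c6∈{6}] r2c6's peers cover all but 6, so r2c6=6.
Step 18. [r5c6∈{3}] r5c6 has the single candidate 3, so r5c6=3.
Step 19. [r6c6∈{4}] r6c6 is down to just 4 ⇒ r6c6=4.
Step 20. [r1c1∈{3}] nothing but 3 survives at r1c1. So r1c1=3.

Answer: 3 6 4 1 2 5 / 1 2 5 3 4 6 / 6 3 1 4 5 2 / 5 4 2 6 3 1 / 4 5 6 2 1 3 / 2 1 3 5 6 4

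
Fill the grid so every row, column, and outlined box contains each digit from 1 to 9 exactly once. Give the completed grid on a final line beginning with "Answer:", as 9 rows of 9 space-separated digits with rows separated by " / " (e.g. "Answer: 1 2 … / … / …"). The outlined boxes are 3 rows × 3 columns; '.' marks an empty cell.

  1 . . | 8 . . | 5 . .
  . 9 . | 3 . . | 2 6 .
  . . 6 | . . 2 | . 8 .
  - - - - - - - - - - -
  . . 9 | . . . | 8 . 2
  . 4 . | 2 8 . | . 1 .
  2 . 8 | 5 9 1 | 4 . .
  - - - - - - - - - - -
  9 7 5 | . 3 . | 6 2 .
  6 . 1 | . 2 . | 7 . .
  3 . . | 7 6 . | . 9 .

Step 1. [r9c3∈{2,4}] 4 has one home in box 7: r9c3 ⇒ r9c3=4.
Step 2. [r2c3∈{7}] r2c3 has the single candidate 7, so r2c3=7.
Step 3. [r5c3∈{3}] r5c3 is down to just 3. So r5c3=3.
Step 4. [r3c7∈{1,3,9}] r3c7 is the only open cell in col 7 admitting 3, so r3c7=3.
Step 5. [r1c6∈{4,6,7,9}] across row 1, 6 lands solely at r1c6 ⇒ r1c6=6.
Step 6. [r8c6∈{4,5,8,9}] 9 has one home in col 6: r8c6. So r8c6=9.
Step 7. [r8c4∈{4}] only 4 remains possible at r8c4, so r8c4=4.
Step 8. [r1c8∈{4,7}] 4 has one home in col 8: r1c8 ⇒ r1c8=4.
Step 9. [r5c6∈{7}] only 7 remains possible at r5c6 ⇒ r5c6=7.
Step 10. [r5c1∈{5}] r5c1 is down to just 5, so r5c1=5.
Step 11. [r2c9∈{1}] r2c9's peers cover all but 1, so r2c9=1.
Step 12. [r3c5∈{1,4,5,7}] col 5 places 1 nowhere but r3c5, so r3c5=1.
Step 13. [r1c9∈{7,9}] 9 has one home in row 1: r1c9. So r1c9=9.
Step 14. [r9c6∈{5,8}] box 8 places 5 nowhere but r9c6, so r9c6=5.
Step 15. [r4c8∈{3,5,7}] r4c8 is the only open cell in row 4 admitting 5. So r4c8=5.
Step 16. [r2c6∈{4}] r2c6 has the single candidate 4. So r2c6=4.
Step 17. [r9c9∈{8}] r9c9 is down to just 8, so r9c9=8.
Step 18. [r6c8∈{3,7}] 7 has one home in col 8: r6c8. So r6c8=7.
Step 19. [r6c2∈{6}] nothing but 6 survives at r6c2, so r6c2=6.
Step 20. [r8c8∈{3}] nothing but 3 survives at r8c8 ⇒ r8c8=3.
Step 21. [r1c2∈{2,3}] row 1 places 3 nowhere but r1c2, so r1c2=3.
Step 22. [r4c6∈{3}] r4c6 is down to just 3, so r4c6=3.
Step 23. [r3c1∈{4}] r3c1's peers cover all but 4, so r3c1=4.
Step 24. [r9c2∈{2}] r9c2's peers cover all but 2 ⇒ r9c2=2.
Step 25. [r8c9∈{5}] nothing but 5 survives at r8c9. So r8c9=5.
Step 26. [r1c3∈{2}] r1c3's peers cover all but 2. So r1c3=2.
Step 27. [r5c7∈{9}] r5c7 has the single candidate 9 ⇒ r5c7=9.
Step 28. [r3c4∈{9}] r3c4 is down to just 9. So r3c4=9.
Step 29. [r2c1∈{8}] nothing but 8 survives at r2c1. So r2c1=8.
Step 30. [r9c7∈{1}] r9c7's peers cover all but 1, so r9c7=1.
Step 31. [r4c1∈{7}] nothing but 7 survives at r4c1. So r4c1=7.
Step 32. [r5c9∈{6}] only 6 remains possible at r5c9, so r5c9=6.
Step 33. [r2c5∈{5}] nothing but 5 survives at r2c5 ⇒ r2c5=5.
Step 34. [r4c5∈{4}] r4c5 is down to just 4 ⇒ r4c5=4.
Step 35. [r6c9∈{3}] nothing but 3 survives at r6c9 ⇒ r6c9=3.
Step 36. [r3c2∈{5}] only 5 remains possible at r3c2. So r3c2=5.
Step 37. [r7c9∈{4}] nothing but 4 survives at r7c9 ⇒ r7c9=4.
Step 38. [r1c5∈{7}] r1c5 is down to just 7 ⇒ r1c5=7.
Step 39. [r4c2∈{1}] r4c2 is down to just 1. So r4c2=1.
Step 40. [r7c4∈{1}] r7c4's peers cover all but 1. So r7c4=1.
Step 41. [r3c9∈{7}] only 7 remains possible at r3c9 ⇒ r3c9=7.
Step 42. [r4c4∈{6}] nothing but 6 survives at r4c4 ⇒ r4c4=6.
Step 43. [r7c6∈{8}] nothing but 8 survives at r7c6. So r7c6=8.
Step 44. [r8c2∈{8}] r8c2 is down to just 8, so r8c2=8.

Answer: 1 3 2 8 7 6 5 4 9 / 8 9 7 3 5 4 2 6 1 / 4 5 6 9 1 2 3 8 7 / 7 1 9 6 4 3 8 5 2 / 5 4 3 2 8 7 9 1 6 / 2 6 8 5 9 1 4 7 3 / 9 7 5 1 3 8 6 2 4 / 6 8 1 4 2 9 7 3 5 / 3 2 4 7 6 5 1 9 8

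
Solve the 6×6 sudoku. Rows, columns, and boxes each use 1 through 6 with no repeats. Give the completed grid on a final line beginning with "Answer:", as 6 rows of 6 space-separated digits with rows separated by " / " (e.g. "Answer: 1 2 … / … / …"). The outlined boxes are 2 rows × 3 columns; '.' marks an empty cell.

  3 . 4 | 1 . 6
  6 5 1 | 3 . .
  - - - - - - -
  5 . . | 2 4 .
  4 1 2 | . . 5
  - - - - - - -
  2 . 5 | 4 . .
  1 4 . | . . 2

Step 1. [r4c5∈{3,6}] 3 has one home in row 4: r4c5. So r4c5=3.
Step 2. [r6c3∈{3,6}] row 6 places 3 nowhere but r6c3. So r6c3=3.
Step 3. [r6c4∈{5,6}] in col 4, 5 fits only at r6c4, so r6c4=5.
Step 4. [r5c5∈{1,6}] col 5 places 1 nowhere but r5c5. So r5c5=1.
Step 5. [r3c2∈{3,6}] r3c2 is the only open cell in row 3 admitting 3 ⇒ r3c2=3.
Step 6. [r1c2∈{2}] only 2 remains possible at r1c2. So r1c2=2.
Step 7. [r2c6∈{4}] r2c6's peers cover all but 4. So r2c6=4.
Step 8. [r3c3∈{6}] r3c3 is down to just 6. So r3c3=6.
Step 9. [r3c6∈{1}] r3c6 has the single candidate 1, so r3c6=1.
Step 10. [r2c5∈{2}] r2c5 has the single candidate 2, so r2c5=2.
Step 11. [r4c4∈{6}] only 6 remains possible at r4c4 ⇒ r4c4=6.
Step 12. [r5c6∈{3}] nothing but 3 survives at r5c6. So r5c6=3.
Step 13. [r1c5∈{5}] r1c5 has the single candidate 5. So r1c5=5.
Step 14. [r6c5∈{6}] nothing but 6 survives at r6c5 ⇒ r6c5=6.
Step 15. [r5c2∈{6}] r5c2 is down to just 6 ⇒ r5c2=6.

Answer: 3 2 4 1 5 6 / 6 5 1 3 2 4 / 5 3 6 2 4 1 / 4 1 2 6 3 5 / 2 6 5 4 1 3 / 1 4 3 5 6 2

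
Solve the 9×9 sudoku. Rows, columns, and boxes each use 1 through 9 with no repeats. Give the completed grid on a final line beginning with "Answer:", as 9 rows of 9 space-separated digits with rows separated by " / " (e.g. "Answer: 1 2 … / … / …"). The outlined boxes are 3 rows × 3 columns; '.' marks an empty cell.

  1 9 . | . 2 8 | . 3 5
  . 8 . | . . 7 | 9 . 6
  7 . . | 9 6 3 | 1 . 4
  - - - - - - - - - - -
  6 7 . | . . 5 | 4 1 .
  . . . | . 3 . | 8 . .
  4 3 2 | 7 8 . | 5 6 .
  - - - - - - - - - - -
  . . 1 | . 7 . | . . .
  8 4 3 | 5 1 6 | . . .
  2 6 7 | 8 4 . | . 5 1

Step 1. [r6c9∈{9}] r6c9's peers cover all but 9, so r6c9=9.
Step 2. [r2c8∈{2}] only 2 remains possible at r2c8 ⇒ r2c8=2.
Step 3. [r5c6∈{1,2,4,9}] col 6 places 4 nowhere but r5c6. So r5c6=4.
Step 4. [r7c6∈{2,9}] col 6 places 2 nowhere but r7c6. So r7c6=2.
Step 5. [r3c3∈{5}] r3c3 has the single candidate 5 ⇒ r3c3=5.
Step 6. [r7c1∈{5,9}] box 7 places 9 nowhere but r7c1 ⇒ r7c1=9.
Step 7. [r2c4∈{1,4}] r2c4 is the only open cell in row 2 admitting 1, so r2c4=1.
Step 8. [r8c7∈{2,7}] across col 7, 2 lands solely at r8c7 ⇒ r8c7=2.
Step 9. [r7c9∈{3,8}] across col 9, 8 lands solely at r7c9, so r7c9=8.
Step 10. [r4c4∈{2}] nothing but 2 survives at r4c4 ⇒ r4c4=2.
Step 11. [r5c8∈{7}] r5c8 has the single candidate 7, so r5c8=7.
Step 12. [r9c7∈{3}] r9c7 has the single candidate 3 ⇒ r9c7=3.
Step 13. [r5c1∈{5}] only 5 remains possible at r5c1 ⇒ r5c1=5.
Step 14. [r5c3∈{9}] r5c3 is down to just 9. So r5c3=9.
Step 15. [r1c3∈{4,6}] in row 1, 6 fits only at r1c3, so r1c3=6.
Step 16. [r3c2∈{2}] r3c2 has the single candidate 2 ⇒ r3c2=2.
Step 17. [r8c9∈{7}] nothing but 7 survives at r8c9. So r8c9=7.
Step 18. [r7c8∈{4}] r7c8's peers cover all but 4 ⇒ r7c8=4.
Step 19. [r5c2∈{1}] r5c2's peers cover all but 1, so r5c2=1.
Step 20. [r2c1∈{3}] r2c1 has the single candidate 3 ⇒ r2c1=3.
Step 21. [r9c6∈{9}] r9c6 is down to just 9, so r9c6=9.
Step 22. [r5c4∈{6}] only 6 remains possible at r5c4. So r5c4=6.
Step 23. [r8c8∈{9}] r8c8's peers cover all but 9 ⇒ r8c8=9.
Step 24. [r2c5∈{5}] r2c5's peers cover all but 5 ⇒ r2c5=5.
Step 25. [r1c4∈{4}] r1c4 is down to just 4, so r1c4=4.
Step 26. [r4c9∈{3}] r4c9's peers cover all but 3, so r4c9=3.
Step 27. [r1c7∈{7}] only 7 remains possible at r1c7. So r1c7=7.
Step 28. [r2c3∈{4}] r2c3 has the single candidate 4. So r2c3=4.
Step 29. [r7c2∈{5}] r7c2 has the single candidate 5. So r7c2=5.
Step 30. [r5c9∈{2}] only 2 remains possible at r5c9 ⇒ r5c9=2.
Step 31. [r6c6∈{1}] r6c6's peers cover all but 1, so r6c6=1.
Step 32. [r7c7∈{6}] r7c7's peers cover all but 6, so r7c7=6.
Step 33. [r4c5∈{9}] r4c5 is down to just 9, so r4c5=9.
Step 34. [r4c3∈{8}] nothing but 8 survives at r4c3 ⇒ r4c3=8.
Step 35. [r7c4∈{3}] only 3 remains possible at r7c4 ⇒ r7c4=3.
Step 36. [r3c8∈{8}] r3c8 is down to just 8, so r3c8=8.

Answer: 1 9 6 4 2 8 7 3 5 / 3 8 4 1 5 7 9 2 6 / 7 2 5 9 6 3 1 8 4 / 6 7 8 2 9 5 4 1 3 / 5 1 9 6 3 4 8 7 2 / 4 3 2 7 8 1 5 6 9 / 9 5 1 3 7 2 6 4 8 / 8 4 3 5 1 6 2 9 7 / 2 6 7 8 4 9 3 5 1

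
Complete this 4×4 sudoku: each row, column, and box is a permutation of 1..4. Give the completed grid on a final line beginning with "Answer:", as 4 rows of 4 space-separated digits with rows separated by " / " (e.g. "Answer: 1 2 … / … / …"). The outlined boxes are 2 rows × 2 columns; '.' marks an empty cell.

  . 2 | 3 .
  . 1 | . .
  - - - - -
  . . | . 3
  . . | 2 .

Step 1. [r1c1∈{4}] only 4 remains possible at r1c1, so r1c1=4.
Step 2. [r3c3∈{1,4}] col 3 places 1 nowhere but r3c3. So r3c3=1.
Step 3. [r4c4∈{4}] r4c4 is down to just 4. So r4c4=4.
Step 4. [r4c1∈{1,3}] r4c1 is the only open cell in row 4 admitting 1, so r4c1=1.
Step 5. [r2c1∈{3}] only 3 remains possible at r2c1, so r2c1=3.
Step 6. [r3c1∈{2}] r3c1 has the single candidate 2, so r3c1=2.
Step 7. [r2c4∈{2}] r2c4 is down to just 2 ⇒ r2c4=2.
Step 8. [r3c2∈{4}] r3c2 is down to just 4 ⇒ r3c2=4.
Step 9. [r2c3∈{4}] nothing but 4 survives at r2c3. So r2c3=4.
Step 10. [r4c2∈{3}] r4c2 has the single candidate 3, so r4c2=3.
Step 11. [r1c4∈{1}] only 1 remains possible at r1c4 ⇒ r1c4=1.

Answer: 4 2 3 1 / 3 1 4 2 / 2 4 1 3 / 1 3 2 4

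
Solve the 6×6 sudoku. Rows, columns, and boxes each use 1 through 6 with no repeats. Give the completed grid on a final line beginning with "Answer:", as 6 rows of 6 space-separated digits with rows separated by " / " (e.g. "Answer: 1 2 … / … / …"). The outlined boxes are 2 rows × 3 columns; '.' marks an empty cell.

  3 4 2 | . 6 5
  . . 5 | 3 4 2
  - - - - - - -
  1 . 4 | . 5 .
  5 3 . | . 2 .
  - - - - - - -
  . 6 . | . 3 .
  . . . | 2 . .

Step 1. [r6c5∈{1}] r6c5 has the single candidate 1. So r6c5=1.
Step 2. [r5c6∈{4}] r5c6's peers cover all but 4. So r5c6=4.
Step 3. [r3c4∈{6}] r3c4 has the single candidate 6, so r3c4=6.
Step 4. [r4c4∈{1,4}] 4 has one home in row 4: r4c4. So r4c4=4.
Step 5. [r2c2∈{1}] r2c2 is down to just 1 ⇒ r2c2=1.
Step 6. [r6c1∈{4}] nothing but 4 survives at r6c1. So r6c1=4.
Step 7. [r5c1∈{2}] nothing but 2 survives at r5c1. So r5c1=2.
Step 8. [r6c6∈{6}] only 6 remains possible at r6c6, so r6c6=6.
Step 9. [r4c3∈{6}] r4c3's peers cover all but 6, so r4c3=6.
Step 10. [r6c3∈{3}] r6c3 has the single candidate 3 ⇒ r6c3=3.
Step 11. [r1c4∈{1}] r1c4 is down to just 1 ⇒ r1c4=1.
Step 12. [r3c6∈{3}] nothing but 3 survives at r3c6 ⇒ r3c6=3.
Step 13. [r5c3∈{1}] only 1 remains possible at r5c3, so r5c3=1.
Step 14. [r4c6∈{1}] r4c6 is down to just 1, so r4c6=1.
Step 15. [r3c2∈{2}] nothing but 2 survives at r3c2 ⇒ r3c2=2.
Step 16. [r6c2∈{5}] r6c2 is down to just 5, so r6c2=5.
Step 17. [r5c4∈{5}] r5c4 is down to just 5 ⇒ r5c4=5.
Step 18. [r2c1∈{6}] only 6 remains possible at r2c1, so r2c1=6.

Answer: 3 4 2 1 6 5 / 6 1 5 3 4 2 / 1 2 4 6 5 3 / 5 3 6 4 2 1 / 2 6 1 5 3 4 / 4 5 3 2 1 6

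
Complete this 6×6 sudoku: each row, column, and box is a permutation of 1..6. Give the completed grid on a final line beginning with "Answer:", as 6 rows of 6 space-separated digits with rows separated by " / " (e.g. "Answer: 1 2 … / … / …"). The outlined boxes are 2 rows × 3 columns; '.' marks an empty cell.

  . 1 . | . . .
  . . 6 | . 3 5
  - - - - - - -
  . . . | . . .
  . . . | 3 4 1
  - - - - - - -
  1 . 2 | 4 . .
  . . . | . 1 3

Step 1. [r4c3∈{5}] nothing but 5 survives at r4c3. So r4c3=5.
Step 2. [r6c4∈{2,5,6}] row 6 places 2 nowhere but r6c4. So r6c4=2.
Step 3. [r6c3∈{4}] only 4 remains possible at r6c3. So r6c3=4.
Step 4. [r5c6∈{6}] r5c6's peers cover all but 6, so r5c6=6.
Step 5. [r1c1∈{2,3,4,5}] r1c1 is the only open cell in row 1 admitting 5 ⇒ r1c1=5.
Step 6. [r3c1∈{2,3,4,6}] across col 1, 3 lands solely at r3c1 ⇒ r3c1=3.
Step 7. [r3c6∈{2}] nothing but 2 survives at r3c6. So r3c6=2.
Step 8. [r2c1∈{2,4}] across col 1, 4 lands solely at r2c1, so r2c1=4.
Step 9. [r4c1∈{2,6}] across col 1, 2 lands solely at r4c1 ⇒ r4c1=2.
Step 10. [r6c2∈{5,6}] row 6 places 5 nowhere but r6c2. So r6c2=5.
Step 11. [r3c4∈{5,6}] 5 has one home in col 4: r3c4 ⇒ r3c4=5.
Step 12. [r3c5∈{6}] r3c5 has the single candidate 6, so r3c5=6.
Step 13. [r3c3∈{1}] nothing but 1 survives at r3c3. So r3c3=1.
Step 14. [r2c4∈{1}] r2c4's peers cover all but 1 ⇒ r2c4=1.
Step 15. [r1c4∈{6}] only 6 remains possible at r1c4, so r1c4=6.
Step 16. [r3c2∈{4}] r3c2 has the single candidate 4, so r3c2=4.
Step 17. [r5c2∈{3}] r5c2's peers cover all but 3 ⇒ r5c2=3.
Step 18. [r6c1∈{6}] nothing but 6 survives at r6c1, so r6c1=6.
Step 19. [r1c6∈{4}] only 4 remains possible at r1c6, so r1c6=4.
Step 20. [r5c5∈{5}] r5c5's peers cover all but 5 ⇒ r5c5=5.
Step 21. [r1c5∈{2}] r1c5's peers cover all but 2. So r1c5=2.
Step 22. [r4c2∈{6}] r4c2 has the single candidate 6, so r4c2=6.
Step 23. [r1c3∈{3}] r1c3 is down to just 3. So r1c3=3.
Step 24. [r2c2∈{2}] only 2 remains possible at r2c2 ⇒ r2c2=2.

Answer: 5 1 3 6 2 4 / 4 2 6 1 3 5 / 3 4 1 5 6 2 / 2 6 5 3 4 1 / 1 3 2 4 5 6 / 6 5 4 2 1 3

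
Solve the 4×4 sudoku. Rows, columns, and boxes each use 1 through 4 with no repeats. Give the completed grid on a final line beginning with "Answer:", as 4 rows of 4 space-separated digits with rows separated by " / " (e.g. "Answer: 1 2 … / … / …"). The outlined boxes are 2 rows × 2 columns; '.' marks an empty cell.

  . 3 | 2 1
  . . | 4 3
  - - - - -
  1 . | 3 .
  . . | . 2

Step 1. [r4c2∈{4}] only 4 remains possible at r4c2 ⇒ r4c2=4.
Step 2. [r2c2∈{1,2}] across row 2, 1 lands solely at r2c2. So r2c2=1.
Step 3. [r2c1∈{2}] r2c1 is down to just 2 ⇒ r2c1=2.
Step 4. [r1c1∈{4}] only 4 remains possible at r1c1. So r1c1=4.
Step 5. [r4c1∈{3}] only 3 remains possible at r4c1 ⇒ r4c1=3.
Step 6. [r3c2∈{2}] r3c2 has the single candidate 2. So r3c2=2.
Step 7. [r3c4∈{4}] r3c4's peers cover all but 4, so r3c4=4.
Step 8. [r4c3∈{1}] r4c3 has the single candidate 1 ⇒ r4c3=1.

Answer: 4 3 2 1 / 2 1 4 3 / 1 2 3 4 / 3 4 1 2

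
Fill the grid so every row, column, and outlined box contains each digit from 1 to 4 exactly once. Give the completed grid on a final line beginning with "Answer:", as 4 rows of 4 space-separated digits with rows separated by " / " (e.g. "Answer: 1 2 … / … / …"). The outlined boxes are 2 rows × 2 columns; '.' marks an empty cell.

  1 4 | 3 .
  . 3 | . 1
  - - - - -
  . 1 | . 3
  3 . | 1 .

Step 1. [r2c1∈{2}] r2c1 has the single candidate 2 ⇒ r2c1=2.
Step 2. [r3c3∈{2,4}] r3c3 is the only open cell in row 3 admitting 2, so r3c3=2.
Step 3. [r1c4∈{2}] r1c4 is down to just 2. So r1c4=2.
Step 4. [r3c1∈{4}] nothing but 4 survives at r3c1. So r3c1=4.
Step 5. [r4c2∈{2}] r4c2 has the single candidate 2, so r4c2=2.
Step 6. [r2c3∈{4}] r2c3's peers cover all but 4 ⇒ r2c3=4.
Step 7. [r4c4∈{4}] nothing but 4 survives at r4c4, so r4c4=4.

Answer: 1 4 3 2 / 2 3 4 1 / 4 1 2 3 / 3 2 1 4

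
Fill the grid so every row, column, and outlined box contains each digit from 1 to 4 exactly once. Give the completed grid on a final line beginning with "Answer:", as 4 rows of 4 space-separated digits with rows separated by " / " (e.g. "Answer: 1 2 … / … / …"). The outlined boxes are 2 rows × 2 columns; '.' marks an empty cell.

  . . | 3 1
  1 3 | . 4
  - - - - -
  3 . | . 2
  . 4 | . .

Step 1. [r3c3∈{1,4}] in row 3, 4 fits only at r3c3 ⇒ r3c3=4.
Step 2. [r1c1∈{2,4}] across row 1, 4 lands solely at r1c1. So r1c1=4.
Step 3. [r4c4∈{3}] only 3 remains possible at r4c4. So r4c4=3.
Step 4. [r2c3∈{2}] r2c3 has the single candidate 2 ⇒ r2c3=2.
Step 5. [r4c1∈{2}] r4c1 has the single candidate 2, so r4c1=2.
Step 6. [r4c3∈{1}] r4c3 is down to just 1 ⇒ r4c3=1.
Step 7. [r3c2∈{1}] r3c2's peers cover all but 1. So r3c2=1.
Step 8. [r1c2∈{2}] r1c2 is down to just 2 ⇒ r1c2=2.

Answer: 4 2 3 1 / 1 3 2 4 / 3 1 4 2 / 2 4 1 3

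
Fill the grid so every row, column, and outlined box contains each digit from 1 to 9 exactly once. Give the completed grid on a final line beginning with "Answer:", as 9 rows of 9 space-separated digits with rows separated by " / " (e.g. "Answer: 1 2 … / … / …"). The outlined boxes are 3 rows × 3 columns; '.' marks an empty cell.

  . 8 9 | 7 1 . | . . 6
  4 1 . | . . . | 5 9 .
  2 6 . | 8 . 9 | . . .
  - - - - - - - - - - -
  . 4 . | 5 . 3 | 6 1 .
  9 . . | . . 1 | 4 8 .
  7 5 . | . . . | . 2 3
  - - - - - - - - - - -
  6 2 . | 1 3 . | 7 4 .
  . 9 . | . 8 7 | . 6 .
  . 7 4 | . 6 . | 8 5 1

Step 1. [r2c5∈{2}] nothing but 2 survives at r2c5. So r2c5=2.
Step 2. [r8c7∈{2,3}] in box 9, 3 fits only at r8c7, so r8c7=3.
Step 3. [r3c8∈{3,7}] in col 8, 7 fits only at r3c8. So r3c8=7.
Step 4. [r3c3∈{3,5}] row 3 places 3 nowhere but r3c3 ⇒ r3c3=3.
Step 5. [r5c4∈{2,6}] across box 5, 2 lands solely at r5c4, so r5c4=2.
Step 6. [r6c6∈{4,6,8}] in col 6, 8 fits only at r6c6 ⇒ r6c6=8.
Step 7. [r6c4∈{4,6,9}] r6c4 is the only open cell in box 5 admitting 6, so r6c4=6.
Step 8. [r5c5∈{7}] r5c5 is down to just 7, so r5c5=7.
Step 9. [r7c6∈{5}] r7c6's peers cover all but 5, so r7c6=5.
Step 10. [r6c7∈{9}] r6c7 is down to just 9 ⇒ r6c7=9.
Step 11. [r8c3∈{1,5}] in col 3, 5 fits only at r8c3. So r8c3=5.
Step 12. [r1c6∈{4}] nothing but 4 survives at r1c6, so r1c6=4.
Step 13. [r4c3∈{2,8}] across row 4, 2 lands solely at r4c3, so r4c3=2.
Step 14. [r9c1∈{3}] nothing but 3 survives at r9c1, so r9c1=3.
Step 15. [r8c4∈{4}] nothing but 4 survives at r8c4, so r8c4=4.
Step 16. [r1c1∈{5}] r1c1 has the single candidate 5 ⇒ r1c1=5.
Step 17. [r4c5∈{9}] nothing but 9 survives at r4c5, so r4c5=9.
Step 18. [r3c7∈{1}] r3c7 has the single candidate 1 ⇒ r3c7=1.
Step 19. [r1c8∈{3}] r1c8 is down to just 3 ⇒ r1c8=3.
Step 20. [r4c1∈{8}] r4c1 has the single candidate 8, so r4c1=8.
Step 21. [r7c3∈{8}] r7c3's peers cover all but 8 ⇒ r7c3=8.
Step 22. [r5c9∈{5}] r5c9's peers cover all but 5. So r5c9=5.
Step 23. [r6c3∈{1}] r6c3 has the single candidate 1 ⇒ r6c3=1.
Step 24. [r8c1∈{1}] nothing but 1 survives at r8c1. So r8c1=1.
Step 25. [r2c6∈{6}] nothing but 6 survives at r2c6, so r2c6=6.
Step 26. [r1c7∈{2}] r1c7 is down to just 2, so r1c7=2.
Step 27. [r5c3∈{6}] r5c3's peers cover all but 6. So r5c3=6.
Step 28. [r2c9∈{8}] r2c9's peers cover all but 8. So r2c9=8.
Step 29. [r2c4∈{3}] r2c4 has the single candidate 3. So r2c4=3.
Step 30. [r5c2∈{3}] only 3 remains possible at r5c2, so r5c2=3.
Step 31. [r4c9∈{7}] r4c9's peers cover all but 7 ⇒ r4c9=7.
Step 32. [r9c6∈{2}] r9c6's peers cover all but 2, so r9c6=2.
Step 33. [r7c9∈{9}] only 9 remains possible at r7c9. So r7c9=9.
Step 34. [r6c5∈{4}] only 4 remains possible at r6c5. So r6c5=4.
Step 35. [r3c5∈{5}] only 5 remains possible at r3c5. So r3c5=5.
Step 36. [r9c4∈{9}] r9c4's peers cover all but 9 ⇒ r9c4=9.
Step 37. [r2c3∈{7}] only 7 remains possible at r2c3, so r2c3=7.
Step 38. [r3c9∈{4}] nothing but 4 survives at r3c9 ⇒ r3c9=4.
Step 39. [r8c9∈{2}] r8c9's peers cover all but 2. So r8c9=2.

Answer: 5 8 9 7 1 4 2 3 6 / 4 1 7 3 2 6 5 9 8 / 2 6 3 8 5 9 1 7 4 / 8 4 2 5 9 3 6 1 7 / 9 3 6 2 7 1 4 8 5 / 7 5 1 6 4 8 9 2 3 / 6 2 8 1 3 5 7 4 9 / 1 9 5 4 8 7 3 6 2 / 3 7 4 9 6 2 8 5 1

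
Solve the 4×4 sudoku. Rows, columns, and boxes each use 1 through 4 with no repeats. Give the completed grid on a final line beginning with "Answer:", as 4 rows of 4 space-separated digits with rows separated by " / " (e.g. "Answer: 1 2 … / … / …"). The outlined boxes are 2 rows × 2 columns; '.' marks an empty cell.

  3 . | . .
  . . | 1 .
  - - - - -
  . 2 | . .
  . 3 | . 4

Step 1. [r2c1∈{2,4}] across col 1, 2 lands solely at r2c1. So r2c1=2.
Step 2. [r1c3∈{2,4}] in col 3, 4 fits only at r1c3. So r1c3=4.
Step 3. [r3c4∈{1,3}] col 4 places 1 nowhere but r3c4, so r3c4=1.
Step 4. [r2c2∈{4}] r2c2's peers cover all but 4 ⇒ r2c2=4.
Step 5. [r3c3∈{3}] r3c3 has the single candidate 3, so r3c3=3.
Step 6. [r1c2∈{1}] r1c2 has the single candidate 1. So r1c2=1.
Step 7. [r1c4∈{2}] nothing but 2 survives at r1c4 ⇒ r1c4=2.
Step 8. [r3c1∈{4}] r3c1's peers cover all but 4. So r3c1=4.
Step 9. [r4c3∈{2}] r4c3's peers cover all but 2 ⇒ r4c3=2.
Step 10. [r2c4∈{3}] nothing but 3 survives at r2c4. So r2c4=3.
Step 11. [r4c1∈{1}] nothing but 1 survives at r4c1. So r4c1=1.

Answer: 3 1 4 2 / 2 4 1 3 / 4 2 3 1 / 1 3 2 4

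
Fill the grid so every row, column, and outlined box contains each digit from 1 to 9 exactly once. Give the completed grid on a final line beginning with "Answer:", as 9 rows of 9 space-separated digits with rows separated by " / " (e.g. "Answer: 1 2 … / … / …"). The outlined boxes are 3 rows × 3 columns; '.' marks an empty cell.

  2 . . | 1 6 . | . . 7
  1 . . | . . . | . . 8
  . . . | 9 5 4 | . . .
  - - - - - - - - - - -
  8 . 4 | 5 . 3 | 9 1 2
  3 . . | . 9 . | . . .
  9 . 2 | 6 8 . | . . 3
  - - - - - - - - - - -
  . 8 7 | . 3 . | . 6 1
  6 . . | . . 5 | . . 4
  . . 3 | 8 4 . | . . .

Step 1. [r7c4∈{2}] r7c4 is down to just 2 ⇒ r7c4=2.
Step 2. [r7c7∈{5}] r7c7 has the single candidate 5, so r7c7=5.
Step 3. [r4c5∈{7}] r4c5's peers cover all but 7, so r4c5=7.
Step 4. [r3c9∈{6}] r3c9's peers cover all but 6, so r3c9=6.
Step 5. [r5c7∈{4,6,7,8}] r5c7 is the only open cell in col 7 admitting 6 ⇒ r5c7=6.
Step 6. [r5c9∈{5}] r5c9 has the single candidate 5, so r5c9=5.
Step 7. [r6c2∈{1,5,7}] across row 6, 5 lands solely at r6c2 ⇒ r6c2=5.
Step 8. [r9c9∈{9}] nothing but 9 survives at r9c9. So r9c9=9.
Step 9. [r8c4∈{7}] r8c4 is down to just 7 ⇒ r8c4=7.
Step 10. [r5c2∈{1,7}] r5c2 is the only open cell in box 4 admitting 7. So r5c2=7.
Step 11. [r3c2∈{3}] nothing but 3 survives at r3c2, so r3c2=3.
Step 12. [r3c8∈{2}] only 2 remains possible at r3c8 ⇒ r3c8=2.
Step 13. [r8c5∈{1}] r8c5 is down to just 1, so r8c5=1.
Step 14. [r8c3∈{9}] r8c3 has the single candidate 9. So r8c3=9.
Step 15. [r8c7∈{2,3,8}] 8 has one home in col 7: r8c7. So r8c7=8.
Step 16. [r5c6∈{1,2}] across row 5, 2 lands solely at r5c6 ⇒ r5c6=2.
Step 17. [r2c3∈{5,6}] col 3 places 6 nowhere but r2c3 ⇒ r2c3=6.
Step 18. [r2c8∈{3,4,5,9}] 5 has one home in row 2: r2c8, so r2c8=5.
Step 19. [r1c8∈{3,4,9}] col 8 places 9 nowhere but r1c8 ⇒ r1c8=9.
Step 20. [r9c8∈{7}] r9c8 is down to just 7 ⇒ r9c8=7.
Step 21. [r1c2∈{4}] r1c2's peers cover all but 4, so r1c2=4.
Step 22. [r6c8∈{4}] only 4 remains possible at r6c8 ⇒ r6c8=4.
Step 23. [r3c3∈{8}] r3c3 is down to just 8, so r3c3=8.
Step 24. [r8c2∈{2}] only 2 remains possible at r8c2 ⇒ r8c2=2.
Step 25. [r1c7∈{3}] r1c7 is down to just 3 ⇒ r1c7=3.
Step 26. [r9c1∈{5}] r9c1 is down to just 5. So r9c1=5.
Step 27. [r6c6∈{1}] only 1 remains possible at r6c6, so r6c6=1.
Step 28. [r2c5∈{2}] r2c5's peers cover all but 2. So r2c5=2.
Step 29. [r2c2∈{9}] r2c2 has the single candidate 9, so r2c2=9.
Step 30. [r3c7∈{1}] r3c7 has the single candidate 1. So r3c7=1.
Step 31. [r7c6∈{9}] nothing but 9 survives at r7c6. So r7c6=9.
Step 32. [r8c8∈{3}] only 3 remains possible at r8c8 ⇒ r8c8=3.
Step 33. [r1c6∈{8}] r1c6 is down to just 8 ⇒ r1c6=8.
Step 34. [r6c7∈{7}] only 7 remains possible at r6c7, so r6c7=7.
Step 35. [r9c2∈{1}] r9c2 has the single candidate 1 ⇒ r9c2=1.
Step 36. [r4c2∈{6}] r4c2 is down to just 6. So r4c2=6.
Step 37. [r9c7∈{2}] r9c7's peers cover all but 2. So r9c7=2.
Step 38. [r9c6∈{6}] only 6 remains possible at r9c6 ⇒ r9c6=6.
Step 39. [r3c1∈{7}] only 7 remains possible at r3c1. So r3c1=7.
Step 40. [r2c6∈{7}] r2c6 is down to just 7. So r2c6=7.
Step 41. [r5c3∈{1}] r5c3 has the single candidate 1, so r5c3=1.
Step 42. [r1c3∈{5}] nothing but 5 survives at r1c3 ⇒ r1c3=5.
Step 43. [r2c7∈{4}] r2c7's peers cover all but 4, so r2c7=4.
Step 44. [r2c4∈{3}] nothing but 3 survives at r2c4. So r2c4=3.
Step 45. [r5c8∈{8}] r5c8's peers cover all but 8, so r5c8=8.
Step 46. [r7c1∈{4}] r7c1's peers cover all but 4. So r7c1=4.
Step 47. [r5c4∈{4}] nothing but 4 survives at r5c4 ⇒ r5c4=4.

Answer: 2 4 5 1 6 8 3 9 7 / 1 9 6 3 2 7 4 5 8 / 7 3 8 9 5 4 1 2 6 / 8 6 4 5 7 3 9 1 2 / 3 7 1 4 9 2 6 8 5 / 9 5 2 6 8 1 7 4 3 / 4 8 7 2 3 9 5 6 1 / 6 2 9 7 1 5 8 3 4 / 5 1 3 8 4 6 2 7 9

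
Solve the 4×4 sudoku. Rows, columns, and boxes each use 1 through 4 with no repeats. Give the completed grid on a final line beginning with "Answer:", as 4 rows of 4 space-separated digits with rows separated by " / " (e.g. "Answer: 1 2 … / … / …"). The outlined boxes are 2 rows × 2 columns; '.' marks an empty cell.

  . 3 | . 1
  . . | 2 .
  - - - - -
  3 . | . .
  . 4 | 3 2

Step 1. [r1c3∈{4}] r1c3 is down to just 4, so r1c3=4.
Step 2. [r2c2∈{1}] r2c2 has the single candidate 1 ⇒ r2c2=1.
Step 3. [r3c3∈{1}] r3c3's peers cover all but 1, so r3c3=1.
Step 4. [r3c4∈{4}] r3c4's peers cover all but 4, so r3c4=4.
Step 5. [r2c4∈{3}] only 3 remains possible at r2c4. So r2c4=3.
Step 6. [r4c1∈{1}] r4c1 has the single candidate 1. So r4c1=1.
Step 7. [r1c1∈{2}] r1c1's peers cover all but 2, so r1c1=2.
Step 8. [r3c2∈{2}] r3c2 is down to just 2 ⇒ r3c2=2.
Step 9. [r2c1∈{4}] r2c1 has the single candidate 4 ⇒ r2c1=4.

Answer: 2 3 4 1 / 4 1 2 3 / 3 2 1 4 / 1 4 3 2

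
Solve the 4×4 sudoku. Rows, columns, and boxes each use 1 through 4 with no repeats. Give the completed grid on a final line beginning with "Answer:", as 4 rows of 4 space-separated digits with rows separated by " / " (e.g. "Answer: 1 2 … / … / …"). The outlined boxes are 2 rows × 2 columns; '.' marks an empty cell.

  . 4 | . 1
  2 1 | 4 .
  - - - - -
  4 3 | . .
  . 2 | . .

Step 1. [r2c4∈{3}] r2c4's peers cover all but 3, so r2c4=3.
Step 2. [r3c3∈{1,2}] across row 3, 1 lands solely at r3c3. So r3c3=1.
Step 3. [r3c4∈{2}] r3c4 has the single candidate 2 ⇒ r3c4=2.
Step 4. [r1c1∈{3}] r1c1 is down to just 3. So r1c1=3.
Step 5. [r4c3∈{3}] r4c3 is down to just 3, so r4c3=3.
Step 6. [r4c4∈{4}] nothing but 4 survives at r4c4. So r4c4=4.
Step 7. [r4c1∈{1}] only 1 remains possible at r4c1. So r4c1=1.
Step 8. [r1c3∈{2}] r1c3 is down to just 2 ⇒ r1c3=2.

Answer: 3 4 2 1 / 2 1 4 3 / 4 3 1 2 / 1 2 3 4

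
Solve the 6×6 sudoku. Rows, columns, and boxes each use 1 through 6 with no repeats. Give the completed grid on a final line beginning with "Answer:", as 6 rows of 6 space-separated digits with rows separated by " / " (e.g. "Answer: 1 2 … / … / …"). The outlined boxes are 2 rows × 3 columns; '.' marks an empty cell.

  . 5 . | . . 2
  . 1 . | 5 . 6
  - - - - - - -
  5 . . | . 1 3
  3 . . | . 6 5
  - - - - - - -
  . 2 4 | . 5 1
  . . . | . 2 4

Step 1. [r5c1∈{6}] r5c1 is down to just 6. So r5c1=6.
Step 2. [r1c1∈{4}] r1c1's peers cover all but 4 ⇒ r1c1=4.
Step 3. [r1c5∈{3}] nothing but 3 survives at r1c5 ⇒ r1c5=3.
Step 4. [r2c3∈{2,3}] in row 2, 3 fits only at r2c3 ⇒ r2c3=3.
Step 5. [r4c2∈{4}] only 4 remains possible at r4c2, so r4c2=4.
Step 6. [r4c3∈{1,2}] 1 has one home in row 4: r4c3. So r4c3=1.
Step 7. [r3c3∈{2,6}] across col 3, 2 lands solely at r3c3, so r3c3=2.
Step 8. [r6c2∈{3}] r6c2 is down to just 3, so r6c2=3.
Step 9. [r5c4∈{3}] r5c4's peers cover all but 3. So r5c4=3.
Step 10. [r6c1∈{1}] nothing but 1 survives at r6c1. So r6c1=1.
Step 11. [r2c5∈{4}] only 4 remains possible at r2c5 ⇒ r2c5=4.
Step 12. [r1c3∈{6}] r1c3 is down to just 6, so r1c3=6.
Step 13. [r4c4∈{2}] only 2 remains possible at r4c4. So r4c4=2.
Step 14. [r6c4∈{6}] nothing but 6 survives at r6c4, so r6c4=6.
Step 15. [r2c1∈{2}] r2c1's peers cover all but 2 ⇒ r2c1=2.
Step 16. [r6c3∈{5}] nothing but 5 survives at r6c3. So r6c3=5.
Step 17. [r3c2∈{6}] only 6 remains possible at r3c2, so r3c2=6.
Step 18. [r1c4∈{1}] r1c4 has the single candidate 1 ⇒ r1c4=1.
Step 19. [r3c4∈{4}] r3c4 is down to just 4 ⇒ r3c4=4.

Answer: 4 5 6 1 3 2 / 2 1 3 5 4 6 / 5 6 2 4 1 3 / 3 4 1 2 6 5 / 6 2 4 3 5 1 / 1 3 5 6 2 4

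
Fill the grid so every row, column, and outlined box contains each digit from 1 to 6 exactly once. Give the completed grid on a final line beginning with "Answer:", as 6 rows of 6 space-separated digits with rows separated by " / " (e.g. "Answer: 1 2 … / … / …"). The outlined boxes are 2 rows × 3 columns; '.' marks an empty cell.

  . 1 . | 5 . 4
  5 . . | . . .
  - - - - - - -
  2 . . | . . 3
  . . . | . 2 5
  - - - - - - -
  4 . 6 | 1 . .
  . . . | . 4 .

Step 1. [r1c3∈{2,3}] in row 1, 2 fits only at r1c3 ⇒ r1c3=2.
Step 2. [r5c6∈{2}] r5c6 is down to just 2 ⇒ r5c6=2.
Step 3. [r3c5∈{1,6}] r3c5 is the only open cell in box 4 admitting 1. So r3c5=1.
Step 4. [r6c2∈{2,3,5}] r6c2 is the only open cell in row 6 admitting 2. So r6c2=2.
Step 5. [r6c3∈{1,3,5}] r6c3 is the only open cell in row 6 admitting 5 ⇒ r6c3=5.
Step 6. [r3c3∈{4}] r3c3 has the single candidate 4, so r3c3=4.
Step 7. [r2c3∈{3}] nothing but 3 survives at r2c3. So r2c3=3.
Step 8. [r2c5∈{6}] nothing but 6 survives at r2c5, so r2c5=6.
Step 9. [r6c4∈{3,6}] 3 has one home in col 4: r6c4 ⇒ r6c4=3.
Step 10. [r4c1∈{1,3,6}] across col 1, 3 lands solely at r4c1 ⇒ r4c1=3.
Step 11. [r4c2∈{6}] only 6 remains possible at r4c2 ⇒ r4c2=6.
Step 12. [r6c1∈{1}] only 1 remains possible at r6c1. So r6c1=1.
Step 13. [r1c5∈{3}] r1c5's peers cover all but 3. So r1c5=3.
Step 14. [r3c4∈{6}] only 6 remains possible at r3c4. So r3c4=6.
Step 15. [r3c2∈{5}] nothing but 5 survives at r3c2 ⇒ r3c2=5.
Step 16. [r4c3∈{1}] nothing but 1 survives at r4c3 ⇒ r4c3=1.
Step 17. [r4c4∈{4}] r4c4 is down to just 4, so r4c4=4.
Step 18. [r5c5∈{5}] r5c5 has the single candidate 5 ⇒ r5c5=5.
Step 19. [r2c4∈{2}] only 2 remains possible at r2c4, so r2c4=2.
Step 20. [r5c2∈{3}] only 3 remains possible at r5c2, so r5c2=3.
Step 21. [r6c6∈{6}] r6c6 has the single candidate 6, so r6c6=6.
Step 22. [r2c2∈{4}] r2c2's peers cover all but 4, so r2c2=4.
Step 23. [r2c6∈{1}] r2c6 has the single candidate 1, so r2c6=1.
Step 24. [r1c1∈{6}] nothing but 6 survives at r1c1, so r1c1=6.

Answer: 6 1 2 5 3 4 / 5 4 3 2 6 1 / 2 5 4 6 1 3 / 3 6 1 4 2 5 / 4 3 6 1 5 2 / 1 2 5 3 4 6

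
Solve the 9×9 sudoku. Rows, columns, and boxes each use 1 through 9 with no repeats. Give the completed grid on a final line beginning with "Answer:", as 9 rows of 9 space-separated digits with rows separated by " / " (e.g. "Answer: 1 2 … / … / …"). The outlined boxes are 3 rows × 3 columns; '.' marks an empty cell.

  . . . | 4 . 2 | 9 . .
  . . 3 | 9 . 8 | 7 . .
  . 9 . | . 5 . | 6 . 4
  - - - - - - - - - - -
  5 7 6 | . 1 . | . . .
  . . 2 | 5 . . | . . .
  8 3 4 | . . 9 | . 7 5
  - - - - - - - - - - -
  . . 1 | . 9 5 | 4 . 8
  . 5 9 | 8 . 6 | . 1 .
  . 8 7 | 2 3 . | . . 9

Step 1. [r4c4∈{3}] only 3 remains possible at r4c4, so r4c4=3.
Step 2. [r2c5∈{6}] nothing but 6 survives at r2c5 ⇒ r2c5=6.
Step 3. [r4c9∈{2}] r4c9 is down to just 2, so r4c9=2.
Step 4. [r5c2∈{1}] r5c2 has the single candidate 1 ⇒ r5c2=1.
Step 5. [r1c5∈{7}] r1c5 is down to just 7, so r1c5=7.
Step 6. [r4c6∈{4}] nothing but 4 survives at r4c6 ⇒ r4c6=4.
Step 7. [r5c8∈{3,4,6,8,9}] r5c8 is the only open cell in row 5 admitting 4, so r5c8=4.
Step 8. [r9c1∈{4,6}] r9c1 is the only open cell in row 9 admitting 4 ⇒ r9c1=4.
Step 9. [r2c8∈{2,5}] r2c8 is the only open cell in row 2 admitting 5. So r2c8=5.
Step 10. [r3c8∈{2,3,8}] in box 3, 2 fits only at r3c8, so r3c8=2.
Step 11. [r1c8∈{3,8}] in box 3, 8 fits only at r1c8 ⇒ r1c8=8.
Step 12. [r7c8∈{3,6}] across col 8, 3 lands solely at r7c8 ⇒ r7c8=3.
Step 13. [r5c7∈{3,8}] across col 7, 3 lands solely at r5c7. So r5c7=3.
Step 14. [r1c2∈{6}] only 6 remains possible at r1c2, so r1c2=6.
Step 15. [r1c1∈{1}] r1c1 has the single candidate 1, so r1c1=1.
Step 16. [r2c1∈{2}] only 2 remains possible at r2c1, so r2c1=2.
Step 17. [r3c4∈{1}] r3c4 has the single candidate 1, so r3c4=1.
Step 18. [r1c9∈{3}] r1c9's peers cover all but 3 ⇒ r1c9=3.
Step 19. [r8c1∈{3}] only 3 remains possible at r8c1. So r8c1=3.
Step 20. [r2c9∈{1}] only 1 remains possible at r2c9. So r2c9=1.
Step 21. [r3c1∈{7}] only 7 remains possible at r3c1. So r3c1=7.
Step 22. [r6c4∈{6}] only 6 remains possible at r6c4, so r6c4=6.
Step 23. [r9c8∈{6}] only 6 remains possible at r9c8. So r9c8=6.
Step 24. [r6c5∈{2}] r6c5 has the single candidate 2, so r6c5=2.
Step 25. [r8c7∈{2}] only 2 remains possible at r8c7, so r8c7=2.
Step 26. [r7c1∈{6}] r7c1 is down to just 6 ⇒ r7c1=6.
Step 27. [r4c7∈{8}] nothing but 8 survives at r4c7. So r4c7=8.
Step 28. [r5c5∈{8}] only 8 remains possible at r5c5. So r5c5=8.
Step 29. [r5c6∈{7}] nothing but 7 survives at r5c6. So r5c6=7.
Step 30. [r3c3∈{8}] nothing but 8 survives at r3c3, so r3c3=8.
Step 31. [r7c4∈{7}] nothing but 7 survives at r7c4. So r7c4=7.
Step 32. [r7c2∈{2}] r7c2 is down to just 2, so r7c2=2.
Step 33. [r2c2∈{4}] only 4 remains possible at r2c2, so r2c2=4.
Step 34. [r9c7∈{5}] r9c7 has the single candidate 5 ⇒ r9c7=5.
Step 35. [r4c8∈{9}] nothing but 9 survives at r4c8, so r4c8=9.
Step 36. [r8c9∈{7}] only 7 remains possible at r8c9. So r8c9=7.
Step 37. [r6c7∈{1}] r6c7 has the single candidate 1, so r6c7=1.
Step 38. [r9c6∈{1}] r9c6's peers cover all but 1. So r9c6=1.
Step 39. [r3c6∈{3}] nothing but 3 survives at r3c6. So r3c6=3.
Step 40. [r5c9∈{6}] r5c9 has the single candidate 6, so r5c9=6.
Step 41. [r5c1∈{9}] r5c1 is down to just 9 ⇒ r5c1=9.
Step 42. [r1c3∈{5}] r1c3 has the single candidate 5 ⇒ r1c3=5.
Step 43. [r8c5∈{4}] r8c5's peers cover all but 4, so r8c5=4.

Answer: 1 6 5 4 7 2 9 8 3 / 2 4 3 9 6 8 7 5 1 / 7 9 8 1 5 3 6 2 4 / 5 7 6 3 1 4 8 9 2 / 9 1 2 5 8 7 3 4 6 / 8 3 4 6 2 9 1 7 5 / 6 2 1 7 9 5 4 3 8 / 3 5 9 8 4 6 2 1 7 / 4 8 7 2 3 1 5 6 9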